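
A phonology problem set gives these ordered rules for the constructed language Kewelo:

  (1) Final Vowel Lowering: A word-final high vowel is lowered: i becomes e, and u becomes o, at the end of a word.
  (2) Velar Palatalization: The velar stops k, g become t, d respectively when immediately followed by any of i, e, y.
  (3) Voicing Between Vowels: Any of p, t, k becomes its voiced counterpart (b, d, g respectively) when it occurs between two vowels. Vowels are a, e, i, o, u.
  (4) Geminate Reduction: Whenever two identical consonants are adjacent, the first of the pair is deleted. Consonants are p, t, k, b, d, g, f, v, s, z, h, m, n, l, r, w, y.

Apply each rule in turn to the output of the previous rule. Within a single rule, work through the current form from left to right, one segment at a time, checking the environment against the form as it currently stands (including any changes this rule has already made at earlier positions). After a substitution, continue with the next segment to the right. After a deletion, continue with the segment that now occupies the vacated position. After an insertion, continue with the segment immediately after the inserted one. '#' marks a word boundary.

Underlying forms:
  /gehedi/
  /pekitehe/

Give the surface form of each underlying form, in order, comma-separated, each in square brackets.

[dehede], [pedidehe]

/gehedi/:
  (1) Final Vowel Lowering: [gehedi] → [gehede]
  (2) Velar Palatalization: [gehede] → [dehede]
  (3) Voicing Between Vowels: no change — [dehede]
  (4) Geminate Reduction: no change — [dehede]
/pekitehe/:
  (1) Final Vowel Lowering: no change — [pekitehe]
  (2) Velar Palatalization: [pekitehe] → [petitehe]
  (3) Voicing Between Vowels: [petitehe] → [pedidehe]
  (4) Geminate Reduction: no change — [pedidehe]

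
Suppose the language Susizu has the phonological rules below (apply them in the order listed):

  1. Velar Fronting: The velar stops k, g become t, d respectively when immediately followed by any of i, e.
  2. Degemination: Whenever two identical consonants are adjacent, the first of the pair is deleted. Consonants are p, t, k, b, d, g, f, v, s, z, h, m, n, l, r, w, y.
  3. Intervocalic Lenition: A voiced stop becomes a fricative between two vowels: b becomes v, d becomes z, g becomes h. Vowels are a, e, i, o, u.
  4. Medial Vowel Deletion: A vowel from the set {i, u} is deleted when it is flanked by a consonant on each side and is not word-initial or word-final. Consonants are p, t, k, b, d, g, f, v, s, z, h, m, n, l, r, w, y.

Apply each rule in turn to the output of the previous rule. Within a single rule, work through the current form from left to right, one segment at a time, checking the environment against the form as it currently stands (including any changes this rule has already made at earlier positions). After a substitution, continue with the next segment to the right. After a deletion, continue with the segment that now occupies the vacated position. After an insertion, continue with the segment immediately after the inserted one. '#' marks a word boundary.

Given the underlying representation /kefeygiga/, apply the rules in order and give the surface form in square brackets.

1 Velar Fronting: [kefeygiga] → [tefeydiga]
2 Degemination: no change — [tefeydiga]
3 Intervocalic Lenition: [tefeydiga] → [tefeydiha]
4 Medial Vowel Deletion: [tefeydiha] → [tefeydha]

[tefeydha]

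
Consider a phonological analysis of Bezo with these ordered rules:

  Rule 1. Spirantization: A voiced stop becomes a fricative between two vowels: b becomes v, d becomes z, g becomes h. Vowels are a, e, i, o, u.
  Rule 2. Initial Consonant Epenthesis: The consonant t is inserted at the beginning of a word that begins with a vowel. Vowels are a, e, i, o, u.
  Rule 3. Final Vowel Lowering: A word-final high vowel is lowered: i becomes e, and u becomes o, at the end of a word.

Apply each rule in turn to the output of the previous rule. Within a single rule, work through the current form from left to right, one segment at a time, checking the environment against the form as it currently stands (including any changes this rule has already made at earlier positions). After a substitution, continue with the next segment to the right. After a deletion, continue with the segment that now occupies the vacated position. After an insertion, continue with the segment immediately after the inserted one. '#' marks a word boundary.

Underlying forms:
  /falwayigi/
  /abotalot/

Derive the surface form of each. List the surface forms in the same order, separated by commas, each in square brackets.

/falwayigi/:
  Rule 1 Spirantization: [falwayigi] → [falwayihi]
  Rule 2 Initial Consonant Epenthesis: no change — [falwayihi]
  Rule 3 Final Vowel Lowering: [falwayihi] → [falwayihe]
/abotalot/:
  Rule 1 Spirantization: [abotalot] → [avotalot]
  Rule 2 Initial Consonant Epenthesis: [avotalot] → [tavotalot]
  Rule 3 Final Vowel Lowering: no change — [tavotalot]

[falwayihe], [tavotalot]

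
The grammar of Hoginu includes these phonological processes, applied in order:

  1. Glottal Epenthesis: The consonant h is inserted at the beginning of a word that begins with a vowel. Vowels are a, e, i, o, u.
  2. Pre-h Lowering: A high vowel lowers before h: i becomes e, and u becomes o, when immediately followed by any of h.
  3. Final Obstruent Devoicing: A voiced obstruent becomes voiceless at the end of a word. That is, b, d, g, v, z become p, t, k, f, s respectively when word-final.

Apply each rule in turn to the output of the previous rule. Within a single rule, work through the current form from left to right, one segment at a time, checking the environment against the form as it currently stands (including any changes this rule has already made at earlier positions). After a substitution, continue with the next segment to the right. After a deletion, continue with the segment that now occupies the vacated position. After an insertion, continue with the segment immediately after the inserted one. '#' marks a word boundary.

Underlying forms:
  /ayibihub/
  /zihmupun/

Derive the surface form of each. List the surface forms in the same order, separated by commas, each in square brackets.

/ayibihub/:
  1 Glottal Epenthesis: [ayibihub] → [hayibihub]
  2 Pre-h Lowering: [hayibihub] → [hayibehub]
  3 Final Obstruent Devoicing: [hayibehub] → [hayibehup]
/zihmupun/:
  1 Glottal Epenthesis: no change — [zihmupun]
  2 Pre-h Lowering: [zihmupun] → [zehmupun]
  3 Final Obstruent Devoicing: no change — [zehmupun]

[hayibehup], [zehmupun]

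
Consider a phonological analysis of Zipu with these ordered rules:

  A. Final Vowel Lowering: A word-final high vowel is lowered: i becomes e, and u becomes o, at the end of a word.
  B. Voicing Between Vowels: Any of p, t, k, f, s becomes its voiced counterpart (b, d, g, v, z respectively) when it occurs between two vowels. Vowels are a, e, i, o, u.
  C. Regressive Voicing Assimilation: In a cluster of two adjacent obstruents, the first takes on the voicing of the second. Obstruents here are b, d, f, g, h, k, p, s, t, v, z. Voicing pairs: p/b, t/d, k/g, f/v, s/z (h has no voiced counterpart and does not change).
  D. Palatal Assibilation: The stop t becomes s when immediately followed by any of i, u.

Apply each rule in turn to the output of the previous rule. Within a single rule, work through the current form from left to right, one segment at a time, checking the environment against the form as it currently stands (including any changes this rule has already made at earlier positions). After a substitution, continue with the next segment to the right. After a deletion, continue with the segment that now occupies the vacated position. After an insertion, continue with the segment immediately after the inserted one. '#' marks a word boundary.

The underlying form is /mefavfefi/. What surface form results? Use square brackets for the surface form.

A Final Vowel Lowering: [mefavfefi] → [mefavfefe]
B Voicing Between Vowels: [mefavfefe] → [mevavfeve]
C Regressive Voicing Assimilation: [mevavfeve] → [mevaffeve]
D Palatal Assibilation: no change — [mevaffeve]

[mevaffeve]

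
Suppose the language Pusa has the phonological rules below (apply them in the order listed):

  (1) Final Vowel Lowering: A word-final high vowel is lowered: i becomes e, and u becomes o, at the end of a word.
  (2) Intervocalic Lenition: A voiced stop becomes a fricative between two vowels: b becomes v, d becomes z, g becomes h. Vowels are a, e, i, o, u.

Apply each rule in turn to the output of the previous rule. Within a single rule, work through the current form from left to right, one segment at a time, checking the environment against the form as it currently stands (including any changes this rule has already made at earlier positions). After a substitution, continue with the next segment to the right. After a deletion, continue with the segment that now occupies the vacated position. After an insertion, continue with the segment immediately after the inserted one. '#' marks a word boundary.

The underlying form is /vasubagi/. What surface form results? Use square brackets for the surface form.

[vasuvahe]

(1) Final Vowel Lowering: [vasubagi] → [vasubage]
(2) Intervocalic Lenition: [vasubage] → [vasuvahe]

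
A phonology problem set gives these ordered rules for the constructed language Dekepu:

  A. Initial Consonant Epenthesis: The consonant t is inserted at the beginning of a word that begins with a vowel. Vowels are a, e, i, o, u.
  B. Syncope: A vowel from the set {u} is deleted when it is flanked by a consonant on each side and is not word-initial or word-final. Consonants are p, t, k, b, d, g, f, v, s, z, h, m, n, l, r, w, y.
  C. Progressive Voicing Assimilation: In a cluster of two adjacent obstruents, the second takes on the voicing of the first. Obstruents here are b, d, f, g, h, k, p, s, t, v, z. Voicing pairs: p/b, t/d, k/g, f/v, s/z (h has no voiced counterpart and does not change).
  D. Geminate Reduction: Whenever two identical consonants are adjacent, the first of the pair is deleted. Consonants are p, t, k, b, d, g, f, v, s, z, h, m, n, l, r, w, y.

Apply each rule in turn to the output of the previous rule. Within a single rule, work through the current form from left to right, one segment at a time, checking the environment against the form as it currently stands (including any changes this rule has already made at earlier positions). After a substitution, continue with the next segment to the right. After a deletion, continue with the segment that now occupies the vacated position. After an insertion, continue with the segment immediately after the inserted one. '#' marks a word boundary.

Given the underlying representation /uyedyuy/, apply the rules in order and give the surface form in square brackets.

A Initial Consonant Epenthesis: [uyedyuy] → [tuyedyuy]
B Syncope: [tuyedyuy] → [tyedyy]
C Progressive Voicing Assimilation: no change — [tyedyy]
D Geminate Reduction: [tyedyy] → [tyedy]

[tyedy]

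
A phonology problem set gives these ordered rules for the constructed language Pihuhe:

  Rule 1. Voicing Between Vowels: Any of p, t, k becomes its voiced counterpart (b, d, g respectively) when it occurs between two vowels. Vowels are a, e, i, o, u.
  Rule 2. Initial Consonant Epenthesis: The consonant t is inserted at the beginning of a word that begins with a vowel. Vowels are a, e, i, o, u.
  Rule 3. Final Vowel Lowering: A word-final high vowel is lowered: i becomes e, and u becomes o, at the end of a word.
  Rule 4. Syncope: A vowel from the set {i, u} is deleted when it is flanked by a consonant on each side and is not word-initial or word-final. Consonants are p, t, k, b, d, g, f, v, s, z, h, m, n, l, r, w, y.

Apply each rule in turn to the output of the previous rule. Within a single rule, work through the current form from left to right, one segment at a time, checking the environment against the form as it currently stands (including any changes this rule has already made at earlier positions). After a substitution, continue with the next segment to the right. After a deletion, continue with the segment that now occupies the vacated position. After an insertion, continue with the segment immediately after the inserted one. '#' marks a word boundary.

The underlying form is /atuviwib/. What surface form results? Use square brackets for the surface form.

Rule 1 Voicing Between Vowels: [atuviwib] → [aduviwib]
Rule 2 Initial Consonant Epenthesis: [aduviwib] → [taduviwib]
Rule 3 Final Vowel Lowering: no change — [taduviwib]
Rule 4 Syncope: [taduviwib] → [tadvwb]

[tadvwb]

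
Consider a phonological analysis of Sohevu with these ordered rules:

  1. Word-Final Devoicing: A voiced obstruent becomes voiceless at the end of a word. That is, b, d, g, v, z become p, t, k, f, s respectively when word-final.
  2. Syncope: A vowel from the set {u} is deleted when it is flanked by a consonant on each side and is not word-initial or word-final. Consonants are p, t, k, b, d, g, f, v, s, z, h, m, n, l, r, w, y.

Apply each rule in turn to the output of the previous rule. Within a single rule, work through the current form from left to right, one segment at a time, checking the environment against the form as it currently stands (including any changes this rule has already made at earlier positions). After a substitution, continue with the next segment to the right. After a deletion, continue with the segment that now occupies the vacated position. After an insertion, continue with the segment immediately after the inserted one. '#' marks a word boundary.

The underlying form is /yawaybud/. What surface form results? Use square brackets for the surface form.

1 Word-Final Devoicing: [yawaybud] → [yawaybut]
2 Syncope: [yawaybut] → [yawaybt]

[yawaybt]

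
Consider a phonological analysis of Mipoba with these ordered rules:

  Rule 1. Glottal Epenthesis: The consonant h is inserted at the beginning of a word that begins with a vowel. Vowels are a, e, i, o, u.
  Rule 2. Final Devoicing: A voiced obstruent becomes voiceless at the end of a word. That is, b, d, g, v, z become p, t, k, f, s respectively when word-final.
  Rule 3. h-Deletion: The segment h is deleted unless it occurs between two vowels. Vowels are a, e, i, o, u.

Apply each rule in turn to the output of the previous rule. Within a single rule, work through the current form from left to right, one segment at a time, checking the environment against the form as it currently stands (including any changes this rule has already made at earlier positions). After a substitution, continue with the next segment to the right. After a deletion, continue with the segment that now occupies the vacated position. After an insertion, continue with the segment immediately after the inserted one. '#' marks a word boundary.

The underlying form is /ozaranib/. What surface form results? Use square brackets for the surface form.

[ozaranip]

Rule 1 Glottal Epenthesis: [ozaranib] → [hozaranib]
Rule 2 Final Devoicing: [hozaranib] → [hozaranip]
Rule 3 h-Deletion: [hozaranip] → [ozaranip]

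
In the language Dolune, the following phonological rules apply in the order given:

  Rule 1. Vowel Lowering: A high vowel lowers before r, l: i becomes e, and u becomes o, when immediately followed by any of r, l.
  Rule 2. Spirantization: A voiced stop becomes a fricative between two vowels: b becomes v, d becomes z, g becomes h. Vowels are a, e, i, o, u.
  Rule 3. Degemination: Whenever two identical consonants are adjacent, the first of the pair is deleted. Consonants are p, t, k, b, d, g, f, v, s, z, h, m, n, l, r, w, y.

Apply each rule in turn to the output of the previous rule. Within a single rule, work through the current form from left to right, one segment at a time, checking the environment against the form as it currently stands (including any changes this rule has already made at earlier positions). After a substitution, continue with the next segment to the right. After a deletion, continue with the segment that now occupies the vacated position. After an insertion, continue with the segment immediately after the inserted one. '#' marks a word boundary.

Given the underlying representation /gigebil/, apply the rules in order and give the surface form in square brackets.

[gihevel]

Rule 1 Vowel Lowering: [gigebil] → [gigebel]
Rule 2 Spirantization: [gigebel] → [gihevel]
Rule 3 Degemination: no change — [gihevel]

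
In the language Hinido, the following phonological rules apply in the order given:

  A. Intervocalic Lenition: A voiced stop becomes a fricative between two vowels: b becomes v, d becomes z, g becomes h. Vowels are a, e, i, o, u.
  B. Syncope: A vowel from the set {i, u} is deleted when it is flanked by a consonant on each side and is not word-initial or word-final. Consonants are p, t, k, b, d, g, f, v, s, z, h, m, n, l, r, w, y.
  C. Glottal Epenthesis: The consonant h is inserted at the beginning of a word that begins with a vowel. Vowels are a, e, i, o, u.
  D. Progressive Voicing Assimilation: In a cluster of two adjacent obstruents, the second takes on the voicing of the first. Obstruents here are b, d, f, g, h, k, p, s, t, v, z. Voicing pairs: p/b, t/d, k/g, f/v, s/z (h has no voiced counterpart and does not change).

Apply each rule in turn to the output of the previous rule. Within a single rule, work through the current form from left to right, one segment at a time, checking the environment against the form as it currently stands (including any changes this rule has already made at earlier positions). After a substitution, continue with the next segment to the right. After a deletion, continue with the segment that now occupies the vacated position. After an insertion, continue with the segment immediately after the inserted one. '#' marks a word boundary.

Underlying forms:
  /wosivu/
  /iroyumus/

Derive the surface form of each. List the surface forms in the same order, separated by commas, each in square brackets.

/wosivu/:
  A Intervocalic Lenition: no change — [wosivu]
  B Syncope: [wosivu] → [wosvu]
  C Glottal Epenthesis: no change — [wosvu]
  D Progressive Voicing Assimilation: [wosvu] → [wosfu]
/iroyumus/:
  A Intervocalic Lenition: no change — [iroyumus]
  B Syncope: [iroyumus] → [iroyms]
  C Glottal Epenthesis: [iroyms] → [hiroyms]
  D Progressive Voicing Assimilation: no change — [hiroyms]

[wosfu], [hiroyms]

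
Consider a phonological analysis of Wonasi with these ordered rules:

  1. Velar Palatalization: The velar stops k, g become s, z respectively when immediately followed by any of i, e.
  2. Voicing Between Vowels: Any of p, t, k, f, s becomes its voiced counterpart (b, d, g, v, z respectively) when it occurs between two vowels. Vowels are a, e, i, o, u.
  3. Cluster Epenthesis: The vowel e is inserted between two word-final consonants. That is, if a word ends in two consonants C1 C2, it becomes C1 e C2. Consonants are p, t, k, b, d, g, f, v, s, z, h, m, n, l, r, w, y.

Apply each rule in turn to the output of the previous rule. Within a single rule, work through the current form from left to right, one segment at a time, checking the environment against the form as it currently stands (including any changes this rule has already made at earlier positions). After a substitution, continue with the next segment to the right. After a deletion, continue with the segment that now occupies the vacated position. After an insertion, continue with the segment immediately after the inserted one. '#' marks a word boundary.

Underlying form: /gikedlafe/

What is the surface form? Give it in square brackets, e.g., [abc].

1 Velar Palatalization: [gikedlafe] → [zisedlafe]
2 Voicing Between Vowels: [zisedlafe] → [zizedlave]
3 Cluster Epenthesis: no change — [zizedlave]

[zizedlave]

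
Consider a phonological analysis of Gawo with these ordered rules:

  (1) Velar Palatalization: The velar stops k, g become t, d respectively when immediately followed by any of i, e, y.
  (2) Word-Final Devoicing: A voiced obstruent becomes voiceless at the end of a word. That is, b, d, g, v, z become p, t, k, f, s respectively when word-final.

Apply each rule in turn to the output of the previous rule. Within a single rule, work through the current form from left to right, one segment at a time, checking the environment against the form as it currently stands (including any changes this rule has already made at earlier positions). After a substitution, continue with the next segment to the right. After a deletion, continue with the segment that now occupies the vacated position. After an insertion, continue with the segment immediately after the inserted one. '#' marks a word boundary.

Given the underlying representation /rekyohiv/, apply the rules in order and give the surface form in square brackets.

[retyohif]

(1) Velar Palatalization: [rekyohiv] → [retyohiv]
(2) Word-Final Devoicing: [retyohiv] → [retyohif]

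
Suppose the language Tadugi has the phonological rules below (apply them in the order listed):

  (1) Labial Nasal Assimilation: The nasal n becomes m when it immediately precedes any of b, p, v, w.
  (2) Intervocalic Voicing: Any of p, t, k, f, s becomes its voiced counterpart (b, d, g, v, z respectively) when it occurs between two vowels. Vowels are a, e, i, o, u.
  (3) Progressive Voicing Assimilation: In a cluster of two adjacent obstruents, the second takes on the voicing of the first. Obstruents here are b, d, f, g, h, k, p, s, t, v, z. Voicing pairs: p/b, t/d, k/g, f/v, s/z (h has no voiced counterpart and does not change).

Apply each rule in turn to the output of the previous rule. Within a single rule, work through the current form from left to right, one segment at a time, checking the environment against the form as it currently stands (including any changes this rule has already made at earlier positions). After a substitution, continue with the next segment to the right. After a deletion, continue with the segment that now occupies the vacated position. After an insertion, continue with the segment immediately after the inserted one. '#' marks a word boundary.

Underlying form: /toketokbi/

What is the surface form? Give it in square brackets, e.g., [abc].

(1) Labial Nasal Assimilation: no change — [toketokbi]
(2) Intervocalic Voicing: [toketokbi] → [togedokbi]
(3) Progressive Voicing Assimilation: [togedokbi] → [togedokpi]

[togedokpi]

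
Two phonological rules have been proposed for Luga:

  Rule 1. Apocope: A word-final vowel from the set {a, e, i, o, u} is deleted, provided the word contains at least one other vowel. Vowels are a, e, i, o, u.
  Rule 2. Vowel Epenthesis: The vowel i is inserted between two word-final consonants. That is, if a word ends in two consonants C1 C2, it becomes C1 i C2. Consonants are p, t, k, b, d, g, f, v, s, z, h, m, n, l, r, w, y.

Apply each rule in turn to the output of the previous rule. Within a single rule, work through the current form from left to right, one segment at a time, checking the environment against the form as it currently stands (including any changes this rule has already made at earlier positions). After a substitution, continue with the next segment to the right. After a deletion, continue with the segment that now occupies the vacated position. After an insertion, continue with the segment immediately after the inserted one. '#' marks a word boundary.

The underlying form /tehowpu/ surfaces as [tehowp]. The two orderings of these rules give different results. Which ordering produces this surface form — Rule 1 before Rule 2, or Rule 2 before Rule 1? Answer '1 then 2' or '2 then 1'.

Order 1 then 2:
  1 Apocope: [tehowpu] → [tehowp]
  2 Vowel Epenthesis: [tehowp] → [tehowip]
  result: [tehowip]
Order 2 then 1:
  2 Vowel Epenthesis: no change — [tehowpu]
  1 Apocope: [tehowpu] → [tehowp]
  result: [tehowp]

2 then 1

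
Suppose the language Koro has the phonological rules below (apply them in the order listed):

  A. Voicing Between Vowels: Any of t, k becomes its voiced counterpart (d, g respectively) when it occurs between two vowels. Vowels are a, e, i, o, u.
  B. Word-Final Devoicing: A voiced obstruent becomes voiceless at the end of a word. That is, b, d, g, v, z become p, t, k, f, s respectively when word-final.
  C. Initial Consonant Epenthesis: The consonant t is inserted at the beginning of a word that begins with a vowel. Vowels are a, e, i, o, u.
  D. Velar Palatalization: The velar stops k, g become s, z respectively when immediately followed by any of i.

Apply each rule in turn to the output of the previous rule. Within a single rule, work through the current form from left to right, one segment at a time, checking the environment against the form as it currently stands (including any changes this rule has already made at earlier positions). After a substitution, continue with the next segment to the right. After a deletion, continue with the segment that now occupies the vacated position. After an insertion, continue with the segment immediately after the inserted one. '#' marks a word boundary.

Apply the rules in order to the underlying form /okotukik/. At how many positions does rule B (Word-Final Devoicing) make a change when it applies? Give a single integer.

0

A Voicing Between Vowels: [okotukik] → [ogodugik]
B Word-Final Devoicing: no change — [ogodugik]
C Initial Consonant Epenthesis: [ogodugik] → [togodugik]
D Velar Palatalization: [togodugik] → [togoduzik]
Rule B changed 0 position(s).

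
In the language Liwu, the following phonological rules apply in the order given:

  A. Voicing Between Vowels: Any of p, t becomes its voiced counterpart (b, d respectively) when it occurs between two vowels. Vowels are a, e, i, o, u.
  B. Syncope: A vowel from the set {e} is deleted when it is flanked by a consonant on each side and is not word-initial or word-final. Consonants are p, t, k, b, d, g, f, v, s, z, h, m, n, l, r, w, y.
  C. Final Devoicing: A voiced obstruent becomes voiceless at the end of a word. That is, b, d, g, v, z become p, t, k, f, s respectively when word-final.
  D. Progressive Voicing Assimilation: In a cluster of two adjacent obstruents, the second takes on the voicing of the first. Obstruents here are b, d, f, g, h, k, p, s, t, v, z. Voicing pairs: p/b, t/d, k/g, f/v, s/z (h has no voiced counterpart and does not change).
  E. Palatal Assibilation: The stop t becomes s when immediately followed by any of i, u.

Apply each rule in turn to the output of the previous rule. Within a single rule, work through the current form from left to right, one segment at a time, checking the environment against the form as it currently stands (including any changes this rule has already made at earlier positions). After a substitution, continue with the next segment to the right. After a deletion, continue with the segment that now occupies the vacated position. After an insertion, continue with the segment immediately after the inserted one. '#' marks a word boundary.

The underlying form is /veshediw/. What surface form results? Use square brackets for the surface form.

A Voicing Between Vowels: no change — [veshediw]
B Syncope: [veshediw] → [vshdiw]
C Final Devoicing: no change — [vshdiw]
D Progressive Voicing Assimilation: [vshdiw] → [vzhtiw]
E Palatal Assibilation: [vzhtiw] → [vzhsiw]

[vzhsiw]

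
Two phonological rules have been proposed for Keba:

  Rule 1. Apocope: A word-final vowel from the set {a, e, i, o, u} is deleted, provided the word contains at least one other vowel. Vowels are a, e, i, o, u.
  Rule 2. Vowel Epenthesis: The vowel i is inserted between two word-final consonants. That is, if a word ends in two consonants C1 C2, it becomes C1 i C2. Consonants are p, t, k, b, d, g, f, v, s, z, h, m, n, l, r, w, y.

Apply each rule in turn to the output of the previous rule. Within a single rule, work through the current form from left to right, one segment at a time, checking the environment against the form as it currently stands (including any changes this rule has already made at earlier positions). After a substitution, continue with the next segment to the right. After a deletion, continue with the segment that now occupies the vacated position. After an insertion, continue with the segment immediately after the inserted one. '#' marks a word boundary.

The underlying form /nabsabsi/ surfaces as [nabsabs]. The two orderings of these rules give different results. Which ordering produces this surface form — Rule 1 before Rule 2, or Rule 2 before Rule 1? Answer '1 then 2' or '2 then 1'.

Order 1 then 2:
  1 Apocope: [nabsabsi] → [nabsabs]
  2 Vowel Epenthesis: [nabsabs] → [nabsabis]
  result: [nabsabis]
Order 2 then 1:
  2 Vowel Epenthesis: no change — [nabsabsi]
  1 Apocope: [nabsabsi] → [nabsabs]
  result: [nabsabs]

2 then 1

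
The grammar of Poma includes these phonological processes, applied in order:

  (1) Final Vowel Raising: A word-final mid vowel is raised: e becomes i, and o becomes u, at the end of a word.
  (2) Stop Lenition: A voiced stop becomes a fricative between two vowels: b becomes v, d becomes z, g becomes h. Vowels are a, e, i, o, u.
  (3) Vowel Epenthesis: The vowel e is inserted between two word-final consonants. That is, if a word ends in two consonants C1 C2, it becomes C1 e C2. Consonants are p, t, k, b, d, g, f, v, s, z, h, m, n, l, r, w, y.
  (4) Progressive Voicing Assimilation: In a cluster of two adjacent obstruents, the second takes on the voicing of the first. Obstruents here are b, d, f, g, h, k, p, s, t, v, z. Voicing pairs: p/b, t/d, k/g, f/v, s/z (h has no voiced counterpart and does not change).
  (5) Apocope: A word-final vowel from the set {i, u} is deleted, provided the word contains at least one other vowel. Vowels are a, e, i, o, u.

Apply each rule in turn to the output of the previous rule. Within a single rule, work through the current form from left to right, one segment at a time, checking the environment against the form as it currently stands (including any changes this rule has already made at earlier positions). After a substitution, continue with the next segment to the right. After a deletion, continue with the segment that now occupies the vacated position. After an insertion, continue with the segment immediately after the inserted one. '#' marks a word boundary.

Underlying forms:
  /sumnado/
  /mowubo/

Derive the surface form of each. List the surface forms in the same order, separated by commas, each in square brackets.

[sumnaz], [mowuv]

/sumnado/:
  (1) Final Vowel Raising: [sumnado] → [sumnadu]
  (2) Stop Lenition: [sumnadu] → [sumnazu]
  (3) Vowel Epenthesis: no change — [sumnazu]
  (4) Progressive Voicing Assimilation: no change — [sumnazu]
  (5) Apocope: [sumnazu] → [sumnaz]
/mowubo/:
  (1) Final Vowel Raising: [mowubo] → [mowubu]
  (2) Stop Lenition: [mowubu] → [mowuvu]
  (3) Vowel Epenthesis: no change — [mowuvu]
  (4) Progressive Voicing Assimilation: no change — [mowuvu]
  (5) Apocope: [mowuvu] → [mowuv]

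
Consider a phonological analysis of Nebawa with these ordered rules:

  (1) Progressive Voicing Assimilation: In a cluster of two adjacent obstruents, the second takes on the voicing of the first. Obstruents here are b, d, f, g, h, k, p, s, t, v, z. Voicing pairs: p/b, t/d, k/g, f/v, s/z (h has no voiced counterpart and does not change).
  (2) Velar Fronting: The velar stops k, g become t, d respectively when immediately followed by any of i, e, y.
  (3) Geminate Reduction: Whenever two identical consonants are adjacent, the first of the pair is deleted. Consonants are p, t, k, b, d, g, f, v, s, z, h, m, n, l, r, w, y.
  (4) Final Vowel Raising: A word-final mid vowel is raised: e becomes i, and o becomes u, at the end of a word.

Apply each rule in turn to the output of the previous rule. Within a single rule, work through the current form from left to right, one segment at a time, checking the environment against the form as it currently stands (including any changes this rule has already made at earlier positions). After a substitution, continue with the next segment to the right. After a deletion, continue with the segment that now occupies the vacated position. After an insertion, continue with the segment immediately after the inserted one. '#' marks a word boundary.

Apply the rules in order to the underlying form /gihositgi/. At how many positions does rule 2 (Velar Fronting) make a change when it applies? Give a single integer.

2

(1) Progressive Voicing Assimilation: [gihositgi] → [gihositki]
(2) Velar Fronting: [gihositki] → [dihositti]
(3) Geminate Reduction: [dihositti] → [dihositi]
(4) Final Vowel Raising: no change — [dihositi]
Rule 2 changed 2 position(s).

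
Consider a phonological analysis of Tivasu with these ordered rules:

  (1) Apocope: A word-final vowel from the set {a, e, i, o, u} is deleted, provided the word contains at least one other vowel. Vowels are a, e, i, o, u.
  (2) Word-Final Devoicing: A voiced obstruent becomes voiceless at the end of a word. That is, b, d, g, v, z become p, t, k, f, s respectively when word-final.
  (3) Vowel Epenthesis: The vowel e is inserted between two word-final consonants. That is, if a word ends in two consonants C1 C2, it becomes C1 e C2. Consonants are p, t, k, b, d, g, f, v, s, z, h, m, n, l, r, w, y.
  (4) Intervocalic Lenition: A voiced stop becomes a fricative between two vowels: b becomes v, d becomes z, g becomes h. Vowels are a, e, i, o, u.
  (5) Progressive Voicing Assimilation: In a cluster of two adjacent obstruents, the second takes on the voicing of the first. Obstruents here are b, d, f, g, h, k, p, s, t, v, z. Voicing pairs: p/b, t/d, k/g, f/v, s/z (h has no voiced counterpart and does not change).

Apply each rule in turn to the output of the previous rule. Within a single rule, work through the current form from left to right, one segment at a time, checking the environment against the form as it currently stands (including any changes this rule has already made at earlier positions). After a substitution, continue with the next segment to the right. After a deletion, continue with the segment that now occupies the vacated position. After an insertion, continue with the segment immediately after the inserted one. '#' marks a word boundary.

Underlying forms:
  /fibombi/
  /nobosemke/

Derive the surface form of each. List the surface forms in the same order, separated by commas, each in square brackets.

[fivomep], [novosemek]

/fibombi/:
  (1) Apocope: [fibombi] → [fibomb]
  (2) Word-Final Devoicing: [fibomb] → [fibomp]
  (3) Vowel Epenthesis: [fibomp] → [fibomep]
  (4) Intervocalic Lenition: [fibomep] → [fivomep]
  (5) Progressive Voicing Assimilation: no change — [fivomep]
/nobosemke/:
  (1) Apocope: [nobosemke] → [nobosemk]
  (2) Word-Final Devoicing: no change — [nobosemk]
  (3) Vowel Epenthesis: [nobosemk] → [nobosemek]
  (4) Intervocalic Lenition: [nobosemek] → [novosemek]
  (5) Progressive Voicing Assimilation: no change — [novosemek]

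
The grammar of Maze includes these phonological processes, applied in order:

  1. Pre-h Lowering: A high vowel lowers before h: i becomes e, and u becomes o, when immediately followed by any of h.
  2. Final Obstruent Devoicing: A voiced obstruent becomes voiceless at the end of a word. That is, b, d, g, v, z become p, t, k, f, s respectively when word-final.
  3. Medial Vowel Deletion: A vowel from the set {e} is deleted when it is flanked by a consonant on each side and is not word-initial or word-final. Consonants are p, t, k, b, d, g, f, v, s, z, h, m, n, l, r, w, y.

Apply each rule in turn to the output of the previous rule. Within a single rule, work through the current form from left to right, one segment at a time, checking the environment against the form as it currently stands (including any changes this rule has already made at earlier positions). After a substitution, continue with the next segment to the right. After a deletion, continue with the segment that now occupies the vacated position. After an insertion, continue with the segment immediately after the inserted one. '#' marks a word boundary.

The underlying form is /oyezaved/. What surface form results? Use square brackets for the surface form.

[oyzavt]

1 Pre-h Lowering: no change — [oyezaved]
2 Final Obstruent Devoicing: [oyezaved] → [oyezavet]
3 Medial Vowel Deletion: [oyezavet] → [oyzavt]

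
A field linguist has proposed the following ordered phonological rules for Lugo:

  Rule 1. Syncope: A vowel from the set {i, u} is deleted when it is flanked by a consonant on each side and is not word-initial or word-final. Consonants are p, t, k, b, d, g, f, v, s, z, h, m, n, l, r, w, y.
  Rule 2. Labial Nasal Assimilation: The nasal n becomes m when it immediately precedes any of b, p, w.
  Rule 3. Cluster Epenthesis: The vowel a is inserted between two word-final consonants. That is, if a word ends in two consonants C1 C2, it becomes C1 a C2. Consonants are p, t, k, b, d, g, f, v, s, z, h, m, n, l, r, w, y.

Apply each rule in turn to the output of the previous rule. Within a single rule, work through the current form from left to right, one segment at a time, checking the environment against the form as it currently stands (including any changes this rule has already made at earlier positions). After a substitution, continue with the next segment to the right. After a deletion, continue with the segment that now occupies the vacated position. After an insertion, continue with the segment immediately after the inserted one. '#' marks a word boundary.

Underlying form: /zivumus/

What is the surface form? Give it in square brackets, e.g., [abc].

[zvmas]

Rule 1 Syncope: [zivumus] → [zvms]
Rule 2 Labial Nasal Assimilation: no change — [zvms]
Rule 3 Cluster Epenthesis: [zvms] → [zvmas]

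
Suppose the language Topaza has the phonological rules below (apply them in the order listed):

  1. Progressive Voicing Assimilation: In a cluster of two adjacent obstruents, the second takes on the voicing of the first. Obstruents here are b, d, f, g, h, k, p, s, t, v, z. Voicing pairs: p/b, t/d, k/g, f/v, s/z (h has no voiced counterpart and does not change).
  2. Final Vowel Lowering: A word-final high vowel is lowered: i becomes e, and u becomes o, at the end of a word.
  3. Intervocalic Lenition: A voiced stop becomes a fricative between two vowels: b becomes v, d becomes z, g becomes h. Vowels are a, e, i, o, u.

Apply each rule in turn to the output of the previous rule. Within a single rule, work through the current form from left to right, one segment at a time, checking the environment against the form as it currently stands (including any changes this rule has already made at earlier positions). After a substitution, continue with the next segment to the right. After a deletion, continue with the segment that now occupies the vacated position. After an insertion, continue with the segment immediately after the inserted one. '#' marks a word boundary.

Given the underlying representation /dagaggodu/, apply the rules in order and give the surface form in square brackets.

1 Progressive Voicing Assimilation: no change — [dagaggodu]
2 Final Vowel Lowering: [dagaggodu] → [dagaggodo]
3 Intervocalic Lenition: [dagaggodo] → [dahaggozo]

[dahaggozo]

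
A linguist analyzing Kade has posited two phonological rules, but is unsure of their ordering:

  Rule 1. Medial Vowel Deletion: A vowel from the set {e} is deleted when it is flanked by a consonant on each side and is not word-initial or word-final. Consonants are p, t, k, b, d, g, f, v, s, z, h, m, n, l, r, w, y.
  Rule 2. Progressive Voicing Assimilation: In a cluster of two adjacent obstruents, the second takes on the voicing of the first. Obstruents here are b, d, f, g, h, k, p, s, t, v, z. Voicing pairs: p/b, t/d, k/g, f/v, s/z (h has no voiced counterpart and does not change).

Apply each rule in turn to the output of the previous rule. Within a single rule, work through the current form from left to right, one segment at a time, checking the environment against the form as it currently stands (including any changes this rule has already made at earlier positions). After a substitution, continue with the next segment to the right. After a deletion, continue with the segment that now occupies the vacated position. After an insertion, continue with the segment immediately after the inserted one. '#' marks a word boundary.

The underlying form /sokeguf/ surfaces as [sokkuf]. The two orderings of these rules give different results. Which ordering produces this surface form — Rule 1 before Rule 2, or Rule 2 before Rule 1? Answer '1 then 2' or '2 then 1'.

1 then 2

Order 1 then 2:
  1 Medial Vowel Deletion: [sokeguf] → [sokguf]
  2 Progressive Voicing Assimilation: [sokguf] → [sokkuf]
  result: [sokkuf]
Order 2 then 1:
  2 Progressive Voicing Assimilation: no change — [sokeguf]
  1 Medial Vowel Deletion: [sokeguf] → [sokguf]
  result: [sokguf]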